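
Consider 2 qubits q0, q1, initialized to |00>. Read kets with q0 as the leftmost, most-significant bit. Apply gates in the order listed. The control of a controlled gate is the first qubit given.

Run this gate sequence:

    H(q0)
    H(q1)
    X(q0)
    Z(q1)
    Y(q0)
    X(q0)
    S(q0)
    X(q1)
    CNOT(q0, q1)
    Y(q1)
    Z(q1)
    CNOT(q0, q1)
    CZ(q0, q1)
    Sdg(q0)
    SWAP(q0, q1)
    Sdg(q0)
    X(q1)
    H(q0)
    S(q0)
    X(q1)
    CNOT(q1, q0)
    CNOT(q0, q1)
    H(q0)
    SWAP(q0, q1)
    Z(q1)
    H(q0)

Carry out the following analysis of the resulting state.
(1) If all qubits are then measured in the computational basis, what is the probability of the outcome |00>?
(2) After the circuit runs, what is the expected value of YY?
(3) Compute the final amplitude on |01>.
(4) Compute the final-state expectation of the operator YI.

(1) A full measurement returns |00> with probability 1/4.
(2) In the final state, YY has expectation 1.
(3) |01> carries amplitude sqrt(2)*(-1 + I)/4 in the final state.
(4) In the final state, YI has expectation 1.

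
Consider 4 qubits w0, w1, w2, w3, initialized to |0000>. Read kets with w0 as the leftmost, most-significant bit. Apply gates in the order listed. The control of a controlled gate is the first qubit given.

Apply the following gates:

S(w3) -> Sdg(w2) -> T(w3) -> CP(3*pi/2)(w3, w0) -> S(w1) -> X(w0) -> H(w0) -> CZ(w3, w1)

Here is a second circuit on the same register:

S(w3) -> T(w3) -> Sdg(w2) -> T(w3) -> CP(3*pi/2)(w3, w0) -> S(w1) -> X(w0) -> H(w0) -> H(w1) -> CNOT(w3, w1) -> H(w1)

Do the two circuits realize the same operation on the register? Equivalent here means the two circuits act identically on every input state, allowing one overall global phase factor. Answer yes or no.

No, they are not equivalent — no single phase factor reconciles the two unitaries.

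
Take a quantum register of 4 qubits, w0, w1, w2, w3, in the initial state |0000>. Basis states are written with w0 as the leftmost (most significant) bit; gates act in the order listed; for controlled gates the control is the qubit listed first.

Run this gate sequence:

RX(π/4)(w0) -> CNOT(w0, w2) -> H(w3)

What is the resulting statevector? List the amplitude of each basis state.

After the circuit, the state carries amplitude sqrt(2*sqrt(2) + 4)/4 on |0000>, sqrt(2*sqrt(2) + 4)/4 on |0001>, -I*sqrt(4 - 2*sqrt(2))/4 on |1010>, -I*sqrt(4 - 2*sqrt(2))/4 on |1011>, and 0 on every other basis state.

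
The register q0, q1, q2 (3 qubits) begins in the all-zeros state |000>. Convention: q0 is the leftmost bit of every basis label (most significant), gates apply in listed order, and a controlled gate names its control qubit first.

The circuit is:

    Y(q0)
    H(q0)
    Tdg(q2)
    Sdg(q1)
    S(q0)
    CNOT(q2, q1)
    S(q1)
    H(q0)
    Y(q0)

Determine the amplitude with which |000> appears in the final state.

|000> carries amplitude 1/2 + I/2 in the final state.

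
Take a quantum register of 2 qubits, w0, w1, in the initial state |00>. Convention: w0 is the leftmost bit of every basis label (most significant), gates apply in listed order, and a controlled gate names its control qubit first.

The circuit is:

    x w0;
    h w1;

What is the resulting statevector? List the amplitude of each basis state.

After the circuit, the state carries amplitude 0 on |00>, 0 on |01>, sqrt(2)/2 on |10>, sqrt(2)/2 on |11>.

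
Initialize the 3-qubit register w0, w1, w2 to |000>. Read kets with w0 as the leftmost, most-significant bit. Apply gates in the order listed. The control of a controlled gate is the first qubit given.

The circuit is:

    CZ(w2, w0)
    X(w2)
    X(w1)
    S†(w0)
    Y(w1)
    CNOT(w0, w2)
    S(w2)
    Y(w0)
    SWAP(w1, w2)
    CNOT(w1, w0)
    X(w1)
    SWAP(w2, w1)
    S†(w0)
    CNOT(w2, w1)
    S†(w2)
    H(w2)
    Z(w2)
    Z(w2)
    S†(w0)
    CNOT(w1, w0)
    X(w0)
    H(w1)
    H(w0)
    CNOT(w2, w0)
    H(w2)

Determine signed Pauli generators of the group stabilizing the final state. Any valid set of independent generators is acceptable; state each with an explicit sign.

The final state is stabilized by the group generated by -XII, +IXI, -IIZ; other independent generating sets are equally valid.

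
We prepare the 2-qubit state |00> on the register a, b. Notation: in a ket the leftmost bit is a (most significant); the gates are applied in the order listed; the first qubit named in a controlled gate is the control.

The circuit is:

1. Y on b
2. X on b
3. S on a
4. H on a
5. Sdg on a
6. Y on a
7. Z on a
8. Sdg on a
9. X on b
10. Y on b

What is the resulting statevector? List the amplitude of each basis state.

The final amplitudes are -sqrt(2)/2 on |00>, 0 on |01>, -sqrt(2)/2 on |10>, 0 on |11>.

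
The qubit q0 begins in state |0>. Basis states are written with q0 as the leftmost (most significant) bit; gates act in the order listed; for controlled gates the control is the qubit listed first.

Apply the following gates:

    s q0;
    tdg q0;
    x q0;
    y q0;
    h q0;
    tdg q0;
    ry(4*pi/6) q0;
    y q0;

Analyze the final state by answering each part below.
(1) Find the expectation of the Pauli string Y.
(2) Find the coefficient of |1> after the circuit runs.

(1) In the final state, Y has expectation -sqrt(2)/2.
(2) |1> carries amplitude sqrt(2)/4 + sqrt(6)*exp(3*I*pi/4)/4 in the final state.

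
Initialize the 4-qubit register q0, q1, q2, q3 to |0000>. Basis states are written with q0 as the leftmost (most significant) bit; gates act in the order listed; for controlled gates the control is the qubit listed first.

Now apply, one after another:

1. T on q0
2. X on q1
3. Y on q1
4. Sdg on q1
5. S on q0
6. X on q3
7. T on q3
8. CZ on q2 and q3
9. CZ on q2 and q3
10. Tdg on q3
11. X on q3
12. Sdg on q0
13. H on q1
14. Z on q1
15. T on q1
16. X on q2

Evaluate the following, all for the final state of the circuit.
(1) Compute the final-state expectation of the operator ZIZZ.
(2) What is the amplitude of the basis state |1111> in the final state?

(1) The expectation value of ZIZZ is -1. Key observation: gates 5-12 undo each other exactly, leaving only the rest of the circuit to track.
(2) |1111> carries amplitude 0 in the final state.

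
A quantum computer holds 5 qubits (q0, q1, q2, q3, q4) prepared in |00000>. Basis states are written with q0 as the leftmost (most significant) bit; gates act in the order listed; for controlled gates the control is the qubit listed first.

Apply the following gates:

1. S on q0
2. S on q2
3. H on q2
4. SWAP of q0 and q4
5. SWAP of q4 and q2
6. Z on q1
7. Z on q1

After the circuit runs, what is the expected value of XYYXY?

The expectation value of XYYXY is 0.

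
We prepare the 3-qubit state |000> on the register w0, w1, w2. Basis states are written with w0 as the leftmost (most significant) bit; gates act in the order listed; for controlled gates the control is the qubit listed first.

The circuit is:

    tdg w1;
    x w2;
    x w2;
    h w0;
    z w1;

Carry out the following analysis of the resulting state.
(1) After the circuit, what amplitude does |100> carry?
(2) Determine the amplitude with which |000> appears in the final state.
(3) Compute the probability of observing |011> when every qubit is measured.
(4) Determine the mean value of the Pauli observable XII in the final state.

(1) The amplitude on |100> is sqrt(2)/2. Key observation: the block from step 2 through step 3 cancels to the identity and can be dropped.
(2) The amplitude on |000> is sqrt(2)/2.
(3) A full measurement returns |011> with probability 0.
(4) The observable XII averages to 1.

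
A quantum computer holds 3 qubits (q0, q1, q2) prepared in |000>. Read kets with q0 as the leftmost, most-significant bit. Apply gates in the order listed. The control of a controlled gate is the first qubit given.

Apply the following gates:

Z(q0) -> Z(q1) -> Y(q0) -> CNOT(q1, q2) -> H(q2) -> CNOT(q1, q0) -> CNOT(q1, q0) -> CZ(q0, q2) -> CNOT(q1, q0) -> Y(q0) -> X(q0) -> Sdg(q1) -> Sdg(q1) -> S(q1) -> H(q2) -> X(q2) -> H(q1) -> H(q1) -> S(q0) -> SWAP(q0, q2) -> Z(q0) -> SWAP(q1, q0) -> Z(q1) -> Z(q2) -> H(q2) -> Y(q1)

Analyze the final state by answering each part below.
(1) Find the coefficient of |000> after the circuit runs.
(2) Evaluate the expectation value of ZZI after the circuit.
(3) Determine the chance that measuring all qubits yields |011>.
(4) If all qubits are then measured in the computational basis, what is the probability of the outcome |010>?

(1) |000> carries amplitude 0 in the final state.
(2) The observable ZZI averages to -1.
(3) A full measurement returns |011> with probability 1/2.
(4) The probability of measuring |010> is 1/2.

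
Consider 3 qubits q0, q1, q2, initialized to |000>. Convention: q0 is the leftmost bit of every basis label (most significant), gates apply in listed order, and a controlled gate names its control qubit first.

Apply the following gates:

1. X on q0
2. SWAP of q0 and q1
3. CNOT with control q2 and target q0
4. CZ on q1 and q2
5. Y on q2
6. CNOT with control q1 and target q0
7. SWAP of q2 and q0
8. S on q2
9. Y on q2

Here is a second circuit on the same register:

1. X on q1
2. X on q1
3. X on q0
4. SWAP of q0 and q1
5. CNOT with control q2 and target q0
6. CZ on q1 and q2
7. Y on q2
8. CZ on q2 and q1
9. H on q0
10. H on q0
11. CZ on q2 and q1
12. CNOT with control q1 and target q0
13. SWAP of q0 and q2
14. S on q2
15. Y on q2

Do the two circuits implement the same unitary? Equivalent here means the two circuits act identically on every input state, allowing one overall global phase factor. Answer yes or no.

Yes, they are equivalent — the unitaries differ by at most a global phase.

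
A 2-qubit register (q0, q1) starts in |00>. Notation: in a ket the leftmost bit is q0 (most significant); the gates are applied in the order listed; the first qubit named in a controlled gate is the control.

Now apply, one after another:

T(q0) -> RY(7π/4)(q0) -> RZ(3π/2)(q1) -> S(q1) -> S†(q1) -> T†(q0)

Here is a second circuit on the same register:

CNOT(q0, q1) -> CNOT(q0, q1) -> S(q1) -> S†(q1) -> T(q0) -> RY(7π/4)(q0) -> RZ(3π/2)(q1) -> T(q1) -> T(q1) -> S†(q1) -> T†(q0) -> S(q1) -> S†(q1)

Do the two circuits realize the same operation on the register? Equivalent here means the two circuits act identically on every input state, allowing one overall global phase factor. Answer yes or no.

Yes, they are equivalent — the unitaries differ by at most a global phase.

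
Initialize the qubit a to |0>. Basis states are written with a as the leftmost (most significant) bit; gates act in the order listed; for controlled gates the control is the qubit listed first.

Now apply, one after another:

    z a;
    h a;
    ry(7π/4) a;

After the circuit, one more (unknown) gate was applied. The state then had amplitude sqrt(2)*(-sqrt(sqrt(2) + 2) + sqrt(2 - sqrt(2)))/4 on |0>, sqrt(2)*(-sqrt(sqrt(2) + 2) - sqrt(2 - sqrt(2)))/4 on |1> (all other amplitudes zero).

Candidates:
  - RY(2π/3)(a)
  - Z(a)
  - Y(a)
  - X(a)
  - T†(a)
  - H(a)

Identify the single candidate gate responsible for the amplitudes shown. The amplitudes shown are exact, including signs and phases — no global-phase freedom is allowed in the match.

The unique candidate consistent with the amplitudes is X(a).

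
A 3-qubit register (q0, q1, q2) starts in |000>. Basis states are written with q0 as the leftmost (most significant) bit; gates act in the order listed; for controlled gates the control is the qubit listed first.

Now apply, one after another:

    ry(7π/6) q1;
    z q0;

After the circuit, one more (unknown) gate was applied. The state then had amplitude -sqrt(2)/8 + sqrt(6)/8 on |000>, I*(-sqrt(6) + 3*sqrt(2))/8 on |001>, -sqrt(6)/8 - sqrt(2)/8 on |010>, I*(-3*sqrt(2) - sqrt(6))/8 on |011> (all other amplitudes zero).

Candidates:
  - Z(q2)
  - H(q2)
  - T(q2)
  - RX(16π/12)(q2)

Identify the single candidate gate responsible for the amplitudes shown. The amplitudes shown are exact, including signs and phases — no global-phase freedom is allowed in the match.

It was RX(16π/12)(q2) that produced the state shown.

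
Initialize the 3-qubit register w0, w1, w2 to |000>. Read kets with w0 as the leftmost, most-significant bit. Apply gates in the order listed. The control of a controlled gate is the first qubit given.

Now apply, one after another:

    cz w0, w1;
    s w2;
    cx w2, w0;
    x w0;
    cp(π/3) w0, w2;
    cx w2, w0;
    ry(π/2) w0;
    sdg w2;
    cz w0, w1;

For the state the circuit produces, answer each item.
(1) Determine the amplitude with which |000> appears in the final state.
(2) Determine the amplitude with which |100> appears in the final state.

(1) |000> carries amplitude -sqrt(2)/2 in the final state.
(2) The amplitude on |100> is sqrt(2)/2.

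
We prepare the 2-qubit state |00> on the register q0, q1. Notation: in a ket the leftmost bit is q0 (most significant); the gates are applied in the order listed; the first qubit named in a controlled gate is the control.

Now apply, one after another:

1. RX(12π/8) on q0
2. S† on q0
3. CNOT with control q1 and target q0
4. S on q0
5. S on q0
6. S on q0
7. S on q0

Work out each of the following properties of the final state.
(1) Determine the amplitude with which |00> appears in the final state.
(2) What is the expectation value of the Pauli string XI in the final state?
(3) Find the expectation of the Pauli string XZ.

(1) The amplitude on |00> is -sqrt(2)/2. Key observation: the block from step 4 through step 7 cancels to the identity and can be dropped.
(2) In the final state, XI has expectation 1.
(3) The expectation value of XZ is 1.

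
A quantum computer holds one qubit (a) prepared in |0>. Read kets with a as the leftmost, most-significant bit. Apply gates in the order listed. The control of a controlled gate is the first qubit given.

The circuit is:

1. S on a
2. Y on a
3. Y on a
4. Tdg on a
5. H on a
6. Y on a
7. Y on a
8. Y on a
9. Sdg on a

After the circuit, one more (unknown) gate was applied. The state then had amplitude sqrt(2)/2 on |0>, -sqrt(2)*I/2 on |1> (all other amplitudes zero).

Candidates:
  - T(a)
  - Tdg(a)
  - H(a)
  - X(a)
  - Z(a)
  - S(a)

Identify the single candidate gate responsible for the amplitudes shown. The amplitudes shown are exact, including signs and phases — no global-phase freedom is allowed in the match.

The applied gate was X(a).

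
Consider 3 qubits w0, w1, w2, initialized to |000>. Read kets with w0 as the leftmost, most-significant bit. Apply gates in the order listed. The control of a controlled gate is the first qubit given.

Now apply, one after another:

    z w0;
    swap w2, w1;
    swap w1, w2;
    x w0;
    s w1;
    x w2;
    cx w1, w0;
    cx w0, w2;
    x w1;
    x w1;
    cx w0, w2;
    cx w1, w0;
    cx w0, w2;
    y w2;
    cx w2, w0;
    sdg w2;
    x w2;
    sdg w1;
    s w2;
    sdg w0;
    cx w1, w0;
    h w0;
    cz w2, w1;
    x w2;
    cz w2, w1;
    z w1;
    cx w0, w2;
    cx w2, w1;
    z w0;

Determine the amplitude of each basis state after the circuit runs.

The final amplitudes are sqrt(2)/2 on |011>, -sqrt(2)/2 on |100>, and 0 on every other basis state.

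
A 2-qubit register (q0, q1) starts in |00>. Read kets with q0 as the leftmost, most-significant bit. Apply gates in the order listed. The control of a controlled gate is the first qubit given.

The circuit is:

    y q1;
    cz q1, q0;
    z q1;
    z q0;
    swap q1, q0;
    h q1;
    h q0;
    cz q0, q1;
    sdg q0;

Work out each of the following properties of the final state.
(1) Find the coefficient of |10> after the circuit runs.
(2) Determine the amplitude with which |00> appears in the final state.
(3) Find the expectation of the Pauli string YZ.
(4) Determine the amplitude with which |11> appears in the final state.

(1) The amplitude on |10> is 1/2.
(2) The final state's coefficient on |00> equals -I/2.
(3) The observable YZ averages to 1.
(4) |11> carries amplitude -1/2 in the final state.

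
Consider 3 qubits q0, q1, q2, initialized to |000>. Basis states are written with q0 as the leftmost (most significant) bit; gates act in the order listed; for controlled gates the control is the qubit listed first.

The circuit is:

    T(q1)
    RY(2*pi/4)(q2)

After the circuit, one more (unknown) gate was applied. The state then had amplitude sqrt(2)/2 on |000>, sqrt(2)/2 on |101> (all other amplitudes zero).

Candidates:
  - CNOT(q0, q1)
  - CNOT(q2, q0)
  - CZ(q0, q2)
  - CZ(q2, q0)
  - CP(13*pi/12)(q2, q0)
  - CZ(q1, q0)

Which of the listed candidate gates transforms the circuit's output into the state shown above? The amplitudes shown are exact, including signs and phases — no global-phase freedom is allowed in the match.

The unique candidate consistent with the amplitudes is CNOT(q2, q0).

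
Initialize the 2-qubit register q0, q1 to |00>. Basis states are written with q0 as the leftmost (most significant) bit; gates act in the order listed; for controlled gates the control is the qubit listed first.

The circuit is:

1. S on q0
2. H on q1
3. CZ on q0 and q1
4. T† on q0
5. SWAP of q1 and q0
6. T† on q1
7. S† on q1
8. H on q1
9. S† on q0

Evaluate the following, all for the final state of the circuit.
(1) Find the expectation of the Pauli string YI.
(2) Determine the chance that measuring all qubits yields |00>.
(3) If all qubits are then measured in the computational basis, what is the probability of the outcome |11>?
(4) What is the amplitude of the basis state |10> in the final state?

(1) In the final state, YI has expectation -1.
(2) Outcome |00> occurs with probability 1/4.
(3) The probability of measuring |11> is 1/4.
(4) The final state's coefficient on |10> equals -I/2.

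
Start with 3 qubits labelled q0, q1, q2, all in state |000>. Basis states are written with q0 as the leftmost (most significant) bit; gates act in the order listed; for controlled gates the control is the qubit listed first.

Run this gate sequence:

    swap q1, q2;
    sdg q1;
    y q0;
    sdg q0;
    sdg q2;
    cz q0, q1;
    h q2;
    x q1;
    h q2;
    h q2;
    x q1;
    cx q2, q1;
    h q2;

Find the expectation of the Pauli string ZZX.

The observable ZZX averages to -1. Key observation: gates 8-11 undo each other exactly, leaving only the rest of the circuit to track.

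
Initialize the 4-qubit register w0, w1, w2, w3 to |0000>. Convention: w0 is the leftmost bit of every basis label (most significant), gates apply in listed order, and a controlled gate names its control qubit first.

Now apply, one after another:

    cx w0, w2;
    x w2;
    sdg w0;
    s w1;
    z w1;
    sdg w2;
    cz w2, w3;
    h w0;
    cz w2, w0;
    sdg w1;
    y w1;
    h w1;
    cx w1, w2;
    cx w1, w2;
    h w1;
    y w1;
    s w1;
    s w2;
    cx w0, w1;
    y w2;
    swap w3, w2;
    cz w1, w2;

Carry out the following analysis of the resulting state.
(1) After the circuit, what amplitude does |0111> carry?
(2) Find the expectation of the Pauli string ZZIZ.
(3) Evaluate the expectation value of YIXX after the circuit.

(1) The final state's coefficient on |0111> equals 0. Key observation: gates 10-17 undo each other exactly, leaving only the rest of the circuit to track.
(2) The expectation value of ZZIZ is 1.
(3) In the final state, YIXX has expectation 0.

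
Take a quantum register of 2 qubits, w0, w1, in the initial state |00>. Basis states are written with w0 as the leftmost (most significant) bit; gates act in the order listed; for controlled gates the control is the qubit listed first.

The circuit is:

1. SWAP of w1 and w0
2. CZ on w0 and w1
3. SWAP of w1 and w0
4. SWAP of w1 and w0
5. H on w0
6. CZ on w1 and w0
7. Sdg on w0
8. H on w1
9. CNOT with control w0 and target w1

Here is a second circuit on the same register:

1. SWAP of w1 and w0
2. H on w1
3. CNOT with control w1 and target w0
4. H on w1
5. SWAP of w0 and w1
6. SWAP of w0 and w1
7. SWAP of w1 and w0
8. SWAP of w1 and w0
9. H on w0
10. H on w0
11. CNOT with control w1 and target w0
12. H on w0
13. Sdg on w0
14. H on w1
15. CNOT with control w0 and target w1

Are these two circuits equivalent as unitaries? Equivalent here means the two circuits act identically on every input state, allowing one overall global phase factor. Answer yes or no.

No — the two circuits implement different unitaries, even allowing a global phase.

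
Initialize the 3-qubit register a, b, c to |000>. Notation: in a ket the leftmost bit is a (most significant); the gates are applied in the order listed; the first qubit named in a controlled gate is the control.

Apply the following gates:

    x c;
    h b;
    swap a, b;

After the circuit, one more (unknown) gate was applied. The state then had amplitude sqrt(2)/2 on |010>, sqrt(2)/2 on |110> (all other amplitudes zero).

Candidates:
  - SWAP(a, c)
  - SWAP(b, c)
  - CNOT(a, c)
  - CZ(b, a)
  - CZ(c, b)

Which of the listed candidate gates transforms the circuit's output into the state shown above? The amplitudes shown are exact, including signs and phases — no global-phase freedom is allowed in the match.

The unique candidate consistent with the amplitudes is SWAP(b, c).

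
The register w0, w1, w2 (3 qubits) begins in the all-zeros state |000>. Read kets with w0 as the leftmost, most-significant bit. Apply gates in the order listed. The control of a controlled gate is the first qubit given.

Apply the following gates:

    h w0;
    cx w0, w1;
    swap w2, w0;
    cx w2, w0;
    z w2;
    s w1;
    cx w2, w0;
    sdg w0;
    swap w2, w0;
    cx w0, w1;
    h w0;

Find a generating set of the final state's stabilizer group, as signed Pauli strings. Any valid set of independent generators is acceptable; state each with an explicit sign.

The final state is stabilized by the group generated by +YII, +IZI, +IIZ; other independent generating sets are equally valid.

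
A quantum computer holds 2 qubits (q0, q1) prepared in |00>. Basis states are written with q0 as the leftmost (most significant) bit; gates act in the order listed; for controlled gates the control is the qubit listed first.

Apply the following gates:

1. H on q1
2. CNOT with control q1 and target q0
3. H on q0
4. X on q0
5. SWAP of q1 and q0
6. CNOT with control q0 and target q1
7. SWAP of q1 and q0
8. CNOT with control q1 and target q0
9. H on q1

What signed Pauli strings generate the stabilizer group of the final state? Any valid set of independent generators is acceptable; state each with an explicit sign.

The final state is stabilized by the group generated by +XX, -ZZ; other independent generating sets are equally valid.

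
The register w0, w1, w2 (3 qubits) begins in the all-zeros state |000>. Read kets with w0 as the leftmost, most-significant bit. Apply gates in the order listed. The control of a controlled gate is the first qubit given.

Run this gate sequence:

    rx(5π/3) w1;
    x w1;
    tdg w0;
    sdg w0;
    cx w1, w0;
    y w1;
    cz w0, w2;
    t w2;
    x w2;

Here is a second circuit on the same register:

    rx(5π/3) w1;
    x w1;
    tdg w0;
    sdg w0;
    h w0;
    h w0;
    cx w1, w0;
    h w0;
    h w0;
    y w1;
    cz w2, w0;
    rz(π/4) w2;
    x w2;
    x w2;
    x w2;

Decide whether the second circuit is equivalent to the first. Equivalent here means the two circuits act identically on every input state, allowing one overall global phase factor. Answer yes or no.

Yes: on every input state the two circuits agree up to one overall phase factor.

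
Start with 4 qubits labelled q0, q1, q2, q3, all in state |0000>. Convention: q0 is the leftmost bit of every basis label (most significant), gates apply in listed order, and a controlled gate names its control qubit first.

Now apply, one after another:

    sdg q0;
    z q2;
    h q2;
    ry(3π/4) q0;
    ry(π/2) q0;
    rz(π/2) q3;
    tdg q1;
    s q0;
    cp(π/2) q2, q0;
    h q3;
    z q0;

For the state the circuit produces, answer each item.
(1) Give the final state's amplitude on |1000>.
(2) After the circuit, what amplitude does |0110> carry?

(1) |1000> carries amplitude sqrt(2)*(-sqrt(sqrt(2) + 2) - sqrt(2 - sqrt(2)))*exp(I*pi/4)/8 in the final state.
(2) The final state's coefficient on |0110> equals 0.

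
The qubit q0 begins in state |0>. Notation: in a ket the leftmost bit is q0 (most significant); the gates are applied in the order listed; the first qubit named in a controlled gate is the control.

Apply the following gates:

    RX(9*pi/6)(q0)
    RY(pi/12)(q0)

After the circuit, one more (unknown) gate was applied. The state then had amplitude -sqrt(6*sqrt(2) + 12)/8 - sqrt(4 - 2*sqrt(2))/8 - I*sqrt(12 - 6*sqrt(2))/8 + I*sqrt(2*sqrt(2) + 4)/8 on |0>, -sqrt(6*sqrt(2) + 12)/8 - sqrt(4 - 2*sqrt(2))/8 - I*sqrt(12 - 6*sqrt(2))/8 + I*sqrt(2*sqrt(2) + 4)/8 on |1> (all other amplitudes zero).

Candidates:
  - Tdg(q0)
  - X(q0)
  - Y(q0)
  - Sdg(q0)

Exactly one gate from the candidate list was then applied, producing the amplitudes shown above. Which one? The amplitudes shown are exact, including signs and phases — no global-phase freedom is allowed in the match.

It was Sdg(q0) that produced the state shown.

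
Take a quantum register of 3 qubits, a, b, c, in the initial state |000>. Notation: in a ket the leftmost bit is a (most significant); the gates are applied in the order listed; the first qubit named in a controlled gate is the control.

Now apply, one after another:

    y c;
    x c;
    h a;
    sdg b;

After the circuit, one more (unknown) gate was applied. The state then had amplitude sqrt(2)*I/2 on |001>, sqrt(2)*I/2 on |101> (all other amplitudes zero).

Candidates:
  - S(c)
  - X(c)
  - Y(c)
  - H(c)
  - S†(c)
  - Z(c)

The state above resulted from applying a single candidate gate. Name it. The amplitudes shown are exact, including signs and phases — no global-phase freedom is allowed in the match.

It was X(c) that produced the state shown.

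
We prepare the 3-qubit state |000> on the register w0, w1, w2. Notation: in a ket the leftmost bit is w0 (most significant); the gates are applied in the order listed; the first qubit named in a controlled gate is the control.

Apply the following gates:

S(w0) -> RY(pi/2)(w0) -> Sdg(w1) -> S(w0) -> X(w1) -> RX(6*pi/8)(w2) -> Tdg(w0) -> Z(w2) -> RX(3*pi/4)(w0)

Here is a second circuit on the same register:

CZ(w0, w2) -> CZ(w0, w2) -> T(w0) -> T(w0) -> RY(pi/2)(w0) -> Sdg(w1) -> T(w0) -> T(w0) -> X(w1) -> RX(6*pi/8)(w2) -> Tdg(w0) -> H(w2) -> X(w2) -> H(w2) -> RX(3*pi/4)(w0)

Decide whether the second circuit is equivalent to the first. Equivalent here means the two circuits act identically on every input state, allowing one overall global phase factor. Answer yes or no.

Yes, they are equivalent — the unitaries differ by at most a global phase.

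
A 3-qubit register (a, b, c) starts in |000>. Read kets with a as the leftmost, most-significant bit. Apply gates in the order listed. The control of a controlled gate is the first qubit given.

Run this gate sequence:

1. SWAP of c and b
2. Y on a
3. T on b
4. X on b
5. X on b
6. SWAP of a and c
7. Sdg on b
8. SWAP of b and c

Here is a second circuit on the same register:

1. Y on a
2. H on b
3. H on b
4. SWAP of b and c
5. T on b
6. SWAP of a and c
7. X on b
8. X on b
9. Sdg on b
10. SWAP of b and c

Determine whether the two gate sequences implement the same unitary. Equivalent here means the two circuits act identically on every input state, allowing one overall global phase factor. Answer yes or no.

Yes — the two circuits implement the same unitary up to a global phase.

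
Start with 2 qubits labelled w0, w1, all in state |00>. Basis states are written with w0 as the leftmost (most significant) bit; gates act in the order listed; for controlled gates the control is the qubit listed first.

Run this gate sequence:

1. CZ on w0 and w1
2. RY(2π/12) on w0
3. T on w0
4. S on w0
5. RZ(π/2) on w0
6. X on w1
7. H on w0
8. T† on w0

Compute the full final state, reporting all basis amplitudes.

The resulting statevector has amplitude 0 on |00>, -sqrt(3)/4 + 1/4 - sqrt(3)*exp(3*I*pi/4)/4 - exp(3*I*pi/4)/4 on |01>, 0 on |10>, -sqrt(3)*I/4 - sqrt(3)*exp(3*I*pi/4)/4 - I/4 + exp(3*I*pi/4)/4 on |11>.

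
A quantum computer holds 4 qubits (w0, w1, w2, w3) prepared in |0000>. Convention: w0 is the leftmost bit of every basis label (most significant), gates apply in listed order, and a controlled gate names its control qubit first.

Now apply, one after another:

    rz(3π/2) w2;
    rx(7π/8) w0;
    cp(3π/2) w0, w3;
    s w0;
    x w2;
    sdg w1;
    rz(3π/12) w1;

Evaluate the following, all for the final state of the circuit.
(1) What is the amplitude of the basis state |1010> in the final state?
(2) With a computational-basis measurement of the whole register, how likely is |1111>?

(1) |1010> carries amplitude -exp(I*pi/8)*cos(pi/16) in the final state.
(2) The probability of measuring |1111> is 0.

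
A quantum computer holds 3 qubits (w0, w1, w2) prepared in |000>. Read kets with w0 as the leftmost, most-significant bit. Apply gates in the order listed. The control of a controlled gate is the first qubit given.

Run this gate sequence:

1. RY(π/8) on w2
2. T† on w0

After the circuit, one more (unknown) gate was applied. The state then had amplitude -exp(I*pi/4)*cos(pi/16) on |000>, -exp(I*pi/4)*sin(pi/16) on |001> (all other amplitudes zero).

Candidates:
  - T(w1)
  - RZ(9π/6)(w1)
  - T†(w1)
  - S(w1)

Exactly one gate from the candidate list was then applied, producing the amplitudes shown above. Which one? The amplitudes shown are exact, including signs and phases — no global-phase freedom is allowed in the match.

It was RZ(9π/6)(w1) that produced the state shown.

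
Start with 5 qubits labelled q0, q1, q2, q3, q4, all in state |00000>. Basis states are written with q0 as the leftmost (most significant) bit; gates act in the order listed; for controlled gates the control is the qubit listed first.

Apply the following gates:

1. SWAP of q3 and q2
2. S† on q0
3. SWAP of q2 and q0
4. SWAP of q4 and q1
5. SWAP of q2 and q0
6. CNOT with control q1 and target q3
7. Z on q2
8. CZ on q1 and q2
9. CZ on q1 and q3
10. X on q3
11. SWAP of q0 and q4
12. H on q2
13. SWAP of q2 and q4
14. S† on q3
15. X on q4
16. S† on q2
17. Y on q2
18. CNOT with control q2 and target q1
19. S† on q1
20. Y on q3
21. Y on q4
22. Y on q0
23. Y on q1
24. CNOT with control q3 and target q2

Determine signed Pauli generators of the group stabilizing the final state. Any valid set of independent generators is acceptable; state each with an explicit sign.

The final state is stabilized by the group generated by -IIIIX, -ZIIII, +IZIII, -IIZII, +IIIZI; other independent generating sets are equally valid.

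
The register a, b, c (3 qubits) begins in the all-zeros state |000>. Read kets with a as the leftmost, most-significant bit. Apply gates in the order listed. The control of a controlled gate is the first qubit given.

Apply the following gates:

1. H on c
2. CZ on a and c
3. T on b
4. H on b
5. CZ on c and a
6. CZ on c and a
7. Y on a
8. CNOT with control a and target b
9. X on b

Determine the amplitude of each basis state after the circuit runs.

After the circuit, the state carries amplitude 0 on |000>, 0 on |001>, 0 on |010>, 0 on |011>, I/2 on |100>, I/2 on |101>, I/2 on |110>, I/2 on |111>.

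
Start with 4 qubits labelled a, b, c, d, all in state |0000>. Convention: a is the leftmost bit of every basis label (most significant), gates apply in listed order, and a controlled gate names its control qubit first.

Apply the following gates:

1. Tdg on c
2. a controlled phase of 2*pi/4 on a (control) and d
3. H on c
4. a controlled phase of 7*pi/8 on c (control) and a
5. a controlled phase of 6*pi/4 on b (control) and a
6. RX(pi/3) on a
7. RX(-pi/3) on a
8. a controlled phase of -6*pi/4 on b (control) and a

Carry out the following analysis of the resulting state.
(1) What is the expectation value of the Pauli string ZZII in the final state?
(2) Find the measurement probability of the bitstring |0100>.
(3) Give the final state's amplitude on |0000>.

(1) In the final state, ZZII has expectation 1. Key observation: steps 5-8 multiply out to the identity, so the circuit reduces to the remaining gates.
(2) The probability of measuring |0100> is 0.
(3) The final state's coefficient on |0000> equals sqrt(2)/2.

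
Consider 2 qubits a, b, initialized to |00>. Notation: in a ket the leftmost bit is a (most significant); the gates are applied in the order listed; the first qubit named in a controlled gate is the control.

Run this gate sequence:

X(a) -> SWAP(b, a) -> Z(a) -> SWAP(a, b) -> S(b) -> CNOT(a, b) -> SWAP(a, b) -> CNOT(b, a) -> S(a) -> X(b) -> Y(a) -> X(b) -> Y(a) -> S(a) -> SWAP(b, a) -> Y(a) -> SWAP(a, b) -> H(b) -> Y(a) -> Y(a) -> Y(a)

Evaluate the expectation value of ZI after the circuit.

The expectation value of ZI is -1.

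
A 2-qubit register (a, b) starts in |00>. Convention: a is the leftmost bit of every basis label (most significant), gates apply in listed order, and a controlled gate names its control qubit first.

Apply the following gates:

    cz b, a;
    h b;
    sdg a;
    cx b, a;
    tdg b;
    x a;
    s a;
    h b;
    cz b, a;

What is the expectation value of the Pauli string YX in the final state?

In the final state, YX has expectation -sqrt(2)/2.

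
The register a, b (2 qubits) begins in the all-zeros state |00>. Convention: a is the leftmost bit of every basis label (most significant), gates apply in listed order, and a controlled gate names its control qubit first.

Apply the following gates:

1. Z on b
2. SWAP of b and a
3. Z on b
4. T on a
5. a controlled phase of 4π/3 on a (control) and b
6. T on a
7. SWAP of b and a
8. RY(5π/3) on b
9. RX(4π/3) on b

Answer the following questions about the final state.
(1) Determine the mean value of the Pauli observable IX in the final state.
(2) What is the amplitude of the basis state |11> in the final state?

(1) The expectation value of IX is -sqrt(3)/2.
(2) |11> carries amplitude 0 in the final state.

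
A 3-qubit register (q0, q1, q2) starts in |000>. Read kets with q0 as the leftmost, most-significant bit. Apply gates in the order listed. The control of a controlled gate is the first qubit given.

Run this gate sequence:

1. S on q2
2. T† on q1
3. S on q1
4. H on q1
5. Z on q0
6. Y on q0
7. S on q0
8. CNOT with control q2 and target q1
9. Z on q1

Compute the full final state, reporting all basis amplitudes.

The resulting statevector has amplitude -sqrt(2)/2 on |100>, sqrt(2)/2 on |110>, and 0 on every other basis state.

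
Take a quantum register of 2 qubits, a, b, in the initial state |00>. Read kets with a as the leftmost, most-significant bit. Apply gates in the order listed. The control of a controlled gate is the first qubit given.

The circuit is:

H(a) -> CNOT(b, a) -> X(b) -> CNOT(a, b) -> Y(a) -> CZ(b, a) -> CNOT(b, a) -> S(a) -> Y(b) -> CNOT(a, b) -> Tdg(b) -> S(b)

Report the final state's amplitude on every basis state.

The final amplitudes are -sqrt(2)/2 on |00>, sqrt(2)*exp(I*pi/4)/2 on |01>, 0 on |10>, 0 on |11>.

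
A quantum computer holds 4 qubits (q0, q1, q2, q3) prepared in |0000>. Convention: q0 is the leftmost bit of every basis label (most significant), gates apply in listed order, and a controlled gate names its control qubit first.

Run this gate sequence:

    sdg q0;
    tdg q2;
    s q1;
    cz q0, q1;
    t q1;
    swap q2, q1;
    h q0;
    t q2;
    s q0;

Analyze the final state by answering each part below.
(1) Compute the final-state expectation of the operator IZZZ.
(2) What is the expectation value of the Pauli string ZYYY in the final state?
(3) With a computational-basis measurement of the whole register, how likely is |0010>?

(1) The observable IZZZ averages to 1.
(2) The observable ZYYY averages to 0.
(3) Outcome |0010> occurs with probability 0.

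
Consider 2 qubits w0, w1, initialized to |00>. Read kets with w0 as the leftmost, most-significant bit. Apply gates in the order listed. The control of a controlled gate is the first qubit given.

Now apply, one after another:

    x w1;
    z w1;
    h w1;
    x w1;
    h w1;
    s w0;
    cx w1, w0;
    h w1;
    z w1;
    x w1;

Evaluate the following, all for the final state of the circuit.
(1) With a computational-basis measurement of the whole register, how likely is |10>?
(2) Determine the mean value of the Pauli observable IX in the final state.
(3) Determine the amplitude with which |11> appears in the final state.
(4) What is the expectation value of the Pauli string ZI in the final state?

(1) A full measurement returns |10> with probability 1/2.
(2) The observable IX averages to 1.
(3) The final state's coefficient on |11> equals sqrt(2)/2.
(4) The observable ZI averages to -1.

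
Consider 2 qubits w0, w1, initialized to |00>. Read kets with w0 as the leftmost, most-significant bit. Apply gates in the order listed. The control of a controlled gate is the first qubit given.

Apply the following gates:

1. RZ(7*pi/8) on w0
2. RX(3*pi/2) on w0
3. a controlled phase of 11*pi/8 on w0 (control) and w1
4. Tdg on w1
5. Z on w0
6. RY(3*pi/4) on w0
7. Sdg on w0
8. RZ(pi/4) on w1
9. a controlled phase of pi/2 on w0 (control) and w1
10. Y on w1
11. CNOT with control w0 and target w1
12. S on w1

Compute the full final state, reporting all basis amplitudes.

The final amplitudes are 0 on |00>, -sqrt(2)*sqrt(2 - sqrt(2))*exp(7*I*pi/16)/4 - sqrt(2)*sqrt(sqrt(2) + 2)*exp(15*I*pi/16)/4 on |01>, -sqrt(2)*sqrt(2 - sqrt(2))*exp(15*I*pi/16)/4 + sqrt(2)*sqrt(sqrt(2) + 2)*exp(7*I*pi/16)/4 on |10>, 0 on |11>.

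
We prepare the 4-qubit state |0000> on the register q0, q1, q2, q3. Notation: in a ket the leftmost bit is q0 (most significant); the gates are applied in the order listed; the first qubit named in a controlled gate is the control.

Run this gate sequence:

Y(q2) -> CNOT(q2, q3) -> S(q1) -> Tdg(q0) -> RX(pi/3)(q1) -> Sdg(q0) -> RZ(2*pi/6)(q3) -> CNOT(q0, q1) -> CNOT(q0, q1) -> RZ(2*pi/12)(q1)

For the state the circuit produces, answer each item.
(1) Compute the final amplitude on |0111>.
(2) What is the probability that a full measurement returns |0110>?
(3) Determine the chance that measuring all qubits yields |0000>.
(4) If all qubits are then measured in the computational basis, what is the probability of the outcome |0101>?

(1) The amplitude on |0111> is exp(I*pi/4)/2. Key observation: gates 8-9 undo each other exactly, leaving only the rest of the circuit to track.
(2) The probability of measuring |0110> is 0.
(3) Outcome |0000> occurs with probability 0.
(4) The probability of measuring |0101> is 0.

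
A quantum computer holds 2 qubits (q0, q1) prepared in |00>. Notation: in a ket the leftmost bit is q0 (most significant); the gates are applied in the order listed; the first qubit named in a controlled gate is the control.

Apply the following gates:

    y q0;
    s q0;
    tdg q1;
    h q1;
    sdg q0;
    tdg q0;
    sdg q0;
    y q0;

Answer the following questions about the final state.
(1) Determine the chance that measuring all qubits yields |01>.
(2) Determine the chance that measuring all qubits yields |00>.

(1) The probability of measuring |01> is 1/2.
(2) The probability of measuring |00> is 1/2.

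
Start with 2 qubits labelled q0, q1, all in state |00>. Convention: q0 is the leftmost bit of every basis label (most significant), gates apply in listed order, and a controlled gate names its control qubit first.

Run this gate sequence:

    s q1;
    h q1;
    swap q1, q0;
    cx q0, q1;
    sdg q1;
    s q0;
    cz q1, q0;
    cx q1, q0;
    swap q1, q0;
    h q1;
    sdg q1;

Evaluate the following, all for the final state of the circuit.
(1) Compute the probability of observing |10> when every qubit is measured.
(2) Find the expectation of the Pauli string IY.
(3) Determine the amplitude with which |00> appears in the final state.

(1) A full measurement returns |10> with probability 1/4.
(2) The expectation value of IY is -1.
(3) The amplitude on |00> is 1/2.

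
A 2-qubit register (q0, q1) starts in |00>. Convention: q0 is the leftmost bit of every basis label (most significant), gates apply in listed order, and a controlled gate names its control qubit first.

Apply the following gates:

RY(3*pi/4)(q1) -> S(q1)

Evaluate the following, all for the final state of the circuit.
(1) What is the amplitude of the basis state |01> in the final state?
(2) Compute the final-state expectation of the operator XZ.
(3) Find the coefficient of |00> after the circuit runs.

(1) The final state's coefficient on |01> equals I*sqrt(sqrt(2) + 2)/2.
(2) In the final state, XZ has expectation 0.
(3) The amplitude on |00> is sqrt(2 - sqrt(2))/2.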